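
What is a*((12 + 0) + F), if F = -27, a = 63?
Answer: -945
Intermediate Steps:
a*((12 + 0) + F) = 63*((12 + 0) - 27) = 63*(12 - 27) = 63*(-15) = -945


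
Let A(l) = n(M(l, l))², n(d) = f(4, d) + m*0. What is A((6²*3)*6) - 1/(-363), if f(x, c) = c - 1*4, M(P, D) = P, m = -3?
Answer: 150549169/363 ≈ 4.1474e+5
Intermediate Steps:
f(x, c) = -4 + c (f(x, c) = c - 4 = -4 + c)
n(d) = -4 + d (n(d) = (-4 + d) - 3*0 = (-4 + d) + 0 = -4 + d)
A(l) = (-4 + l)²
A((6²*3)*6) - 1/(-363) = (-4 + (6²*3)*6)² - 1/(-363) = (-4 + (36*3)*6)² - 1*(-1/363) = (-4 + 108*6)² + 1/363 = (-4 + 648)² + 1/363 = 644² + 1/363 = 414736 + 1/363 = 150549169/363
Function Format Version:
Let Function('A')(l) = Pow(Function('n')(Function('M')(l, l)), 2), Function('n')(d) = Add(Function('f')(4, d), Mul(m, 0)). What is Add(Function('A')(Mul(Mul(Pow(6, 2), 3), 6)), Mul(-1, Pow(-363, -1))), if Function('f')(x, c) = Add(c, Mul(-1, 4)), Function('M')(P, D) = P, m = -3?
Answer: Rational(150549169, 363) ≈ 4.1474e+5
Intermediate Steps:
Function('f')(x, c) = Add(-4, c) (Function('f')(x, c) = Add(c, -4) = Add(-4, c))
Function('n')(d) = Add(-4, d) (Function('n')(d) = Add(Add(-4, d), Mul(-3, 0)) = Add(Add(-4, d), 0) = Add(-4, d))
Function('A')(l) = Pow(Add(-4, l), 2)
Add(Function('A')(Mul(Mul(Pow(6, 2), 3), 6)), Mul(-1, Pow(-363, -1))) = Add(Pow(Add(-4, Mul(Mul(Pow(6, 2), 3), 6)), 2), Mul(-1, Pow(-363, -1))) = Add(Pow(Add(-4, Mul(Mul(36, 3), 6)), 2), Mul(-1, Rational(-1, 363))) = Add(Pow(Add(-4, Mul(108, 6)), 2), Rational(1, 363)) = Add(Pow(Add(-4, 648), 2), Rational(1, 363)) = Add(Pow(644, 2), Rational(1, 363)) = Add(414736, Rational(1, 363)) = Rational(150549169, 363)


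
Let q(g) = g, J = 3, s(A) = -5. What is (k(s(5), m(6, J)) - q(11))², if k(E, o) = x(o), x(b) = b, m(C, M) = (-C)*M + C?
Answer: 529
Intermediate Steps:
m(C, M) = C - C*M (m(C, M) = -C*M + C = C - C*M)
k(E, o) = o
(k(s(5), m(6, J)) - q(11))² = (6*(1 - 1*3) - 1*11)² = (6*(1 - 3) - 11)² = (6*(-2) - 11)² = (-12 - 11)² = (-23)² = 529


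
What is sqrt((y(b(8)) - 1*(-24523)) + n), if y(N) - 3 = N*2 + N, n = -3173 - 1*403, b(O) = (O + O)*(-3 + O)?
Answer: sqrt(21190) ≈ 145.57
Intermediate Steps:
b(O) = 2*O*(-3 + O) (b(O) = (2*O)*(-3 + O) = 2*O*(-3 + O))
n = -3576 (n = -3173 - 403 = -3576)
y(N) = 3 + 3*N (y(N) = 3 + (N*2 + N) = 3 + (2*N + N) = 3 + 3*N)
sqrt((y(b(8)) - 1*(-24523)) + n) = sqrt(((3 + 3*(2*8*(-3 + 8))) - 1*(-24523)) - 3576) = sqrt(((3 + 3*(2*8*5)) + 24523) - 3576) = sqrt(((3 + 3*80) + 24523) - 3576) = sqrt(((3 + 240) + 24523) - 3576) = sqrt((243 + 24523) - 3576) = sqrt(24766 - 3576) = sqrt(21190)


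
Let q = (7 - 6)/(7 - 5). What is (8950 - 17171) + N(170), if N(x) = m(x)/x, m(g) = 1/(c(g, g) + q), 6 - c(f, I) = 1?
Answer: -7686634/935 ≈ -8221.0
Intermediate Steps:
c(f, I) = 5 (c(f, I) = 6 - 1*1 = 6 - 1 = 5)
q = ½ (q = 1/2 = 1*(½) = ½ ≈ 0.50000)
m(g) = 2/11 (m(g) = 1/(5 + ½) = 1/(11/2) = 2/11)
N(x) = 2/(11*x)
(8950 - 17171) + N(170) = (8950 - 17171) + (2/11)/170 = -8221 + (2/11)*(1/170) = -8221 + 1/935 = -7686634/935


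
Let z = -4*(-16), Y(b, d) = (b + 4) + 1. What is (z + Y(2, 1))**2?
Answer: 5041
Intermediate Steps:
Y(b, d) = 5 + b (Y(b, d) = (4 + b) + 1 = 5 + b)
z = 64
(z + Y(2, 1))**2 = (64 + (5 + 2))**2 = (64 + 7)**2 = 71**2 = 5041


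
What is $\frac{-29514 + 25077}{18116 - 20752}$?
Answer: $\frac{4437}{2636} \approx 1.6832$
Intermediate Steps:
$\frac{-29514 + 25077}{18116 - 20752} = - \frac{4437}{-2636} = \left(-4437\right) \left(- \frac{1}{2636}\right) = \frac{4437}{2636}$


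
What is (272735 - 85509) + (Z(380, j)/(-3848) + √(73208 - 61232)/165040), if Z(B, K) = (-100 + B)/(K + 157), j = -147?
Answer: 180111405/962 + √2994/82520 ≈ 1.8723e+5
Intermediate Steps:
Z(B, K) = (-100 + B)/(157 + K)
(272735 - 85509) + (Z(380, j)/(-3848) + √(73208 - 61232)/165040) = (272735 - 85509) + (((-100 + 380)/(157 - 147))/(-3848) + √(73208 - 61232)/165040) = 187226 + ((280/10)*(-1/3848) + √11976*(1/165040)) = 187226 + (((⅒)*280)*(-1/3848) + (2*√2994)*(1/165040)) = 187226 + (28*(-1/3848) + √2994/82520) = 187226 + (-7/962 + √2994/82520) = 180111405/962 + √2994/82520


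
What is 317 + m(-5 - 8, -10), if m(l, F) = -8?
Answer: 309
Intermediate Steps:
317 + m(-5 - 8, -10) = 317 - 8 = 309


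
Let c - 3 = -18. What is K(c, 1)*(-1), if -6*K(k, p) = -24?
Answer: -4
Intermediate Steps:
c = -15 (c = 3 - 18 = -15)
K(k, p) = 4 (K(k, p) = -⅙*(-24) = 4)
K(c, 1)*(-1) = 4*(-1) = -4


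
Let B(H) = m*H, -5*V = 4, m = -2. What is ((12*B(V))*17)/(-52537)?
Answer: -1632/262685 ≈ -0.0062128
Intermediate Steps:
V = -⅘ (V = -⅕*4 = -⅘ ≈ -0.80000)
B(H) = -2*H
((12*B(V))*17)/(-52537) = ((12*(-2*(-⅘)))*17)/(-52537) = ((12*(8/5))*17)*(-1/52537) = ((96/5)*17)*(-1/52537) = (1632/5)*(-1/52537) = -1632/262685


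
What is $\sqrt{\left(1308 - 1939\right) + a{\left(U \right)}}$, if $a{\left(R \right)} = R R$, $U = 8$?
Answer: $9 i \sqrt{7} \approx 23.812 i$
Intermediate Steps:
$a{\left(R \right)} = R^{2}$
$\sqrt{\left(1308 - 1939\right) + a{\left(U \right)}} = \sqrt{\left(1308 - 1939\right) + 8^{2}} = \sqrt{\left(1308 - 1939\right) + 64} = \sqrt{-631 + 64} = \sqrt{-567} = 9 i \sqrt{7}$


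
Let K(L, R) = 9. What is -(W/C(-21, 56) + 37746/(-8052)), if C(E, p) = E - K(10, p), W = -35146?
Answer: -23488601/20130 ≈ -1166.8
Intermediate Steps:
C(E, p) = -9 + E (C(E, p) = E - 1*9 = E - 9 = -9 + E)
-(W/C(-21, 56) + 37746/(-8052)) = -(-35146/(-9 - 21) + 37746/(-8052)) = -(-35146/(-30) + 37746*(-1/8052)) = -(-35146*(-1/30) - 6291/1342) = -(17573/15 - 6291/1342) = -1*23488601/20130 = -23488601/20130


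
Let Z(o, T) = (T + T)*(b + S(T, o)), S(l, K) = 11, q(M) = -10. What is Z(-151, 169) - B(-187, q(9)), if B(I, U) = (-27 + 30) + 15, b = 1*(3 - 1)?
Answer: 4376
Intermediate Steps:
b = 2 (b = 1*2 = 2)
B(I, U) = 18 (B(I, U) = 3 + 15 = 18)
Z(o, T) = 26*T (Z(o, T) = (T + T)*(2 + 11) = (2*T)*13 = 26*T)
Z(-151, 169) - B(-187, q(9)) = 26*169 - 1*18 = 4394 - 18 = 4376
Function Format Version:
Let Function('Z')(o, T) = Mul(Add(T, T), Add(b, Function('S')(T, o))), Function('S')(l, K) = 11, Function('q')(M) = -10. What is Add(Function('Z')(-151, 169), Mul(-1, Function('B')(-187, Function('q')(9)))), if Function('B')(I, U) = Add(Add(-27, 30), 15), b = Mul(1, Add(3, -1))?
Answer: 4376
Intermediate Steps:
b = 2 (b = Mul(1, 2) = 2)
Function('B')(I, U) = 18 (Function('B')(I, U) = Add(3, 15) = 18)
Function('Z')(o, T) = Mul(26, T) (Function('Z')(o, T) = Mul(Add(T, T), Add(2, 11)) = Mul(Mul(2, T), 13) = Mul(26, T))
Add(Function('Z')(-151, 169), Mul(-1, Function('B')(-187, Function('q')(9)))) = Add(Mul(26, 169), Mul(-1, 18)) = Add(4394, -18) = 4376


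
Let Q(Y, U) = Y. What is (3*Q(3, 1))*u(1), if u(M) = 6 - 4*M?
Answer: 18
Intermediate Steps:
(3*Q(3, 1))*u(1) = (3*3)*(6 - 4*1) = 9*(6 - 4) = 9*2 = 18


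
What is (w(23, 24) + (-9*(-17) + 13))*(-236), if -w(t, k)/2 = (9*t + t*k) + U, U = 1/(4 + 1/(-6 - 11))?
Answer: 21385848/67 ≈ 3.1919e+5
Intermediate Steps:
U = 17/67 (U = 1/(4 + 1/(-17)) = 1/(4 - 1/17) = 1/(67/17) = 17/67 ≈ 0.25373)
w(t, k) = -34/67 - 18*t - 2*k*t (w(t, k) = -2*((9*t + t*k) + 17/67) = -2*((9*t + k*t) + 17/67) = -2*(17/67 + 9*t + k*t) = -34/67 - 18*t - 2*k*t)
(w(23, 24) + (-9*(-17) + 13))*(-236) = ((-34/67 - 18*23 - 2*24*23) + (-9*(-17) + 13))*(-236) = ((-34/67 - 414 - 1104) + (153 + 13))*(-236) = (-101740/67 + 166)*(-236) = -90618/67*(-236) = 21385848/67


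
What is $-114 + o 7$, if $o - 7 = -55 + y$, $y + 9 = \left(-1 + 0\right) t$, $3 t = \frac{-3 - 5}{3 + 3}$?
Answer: $- \frac{4589}{9} \approx -509.89$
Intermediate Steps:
$t = - \frac{4}{9}$ ($t = \frac{\left(-3 - 5\right) \frac{1}{3 + 3}}{3} = \frac{\left(-8\right) \frac{1}{6}}{3} = \frac{1}{3} \left(- \frac{4}{3}\right) = - \frac{4}{9} \approx -0.44444$)
$y = - \frac{77}{9}$ ($y = -9 + \left(-1 + 0\right) \left(- \frac{4}{9}\right) = -9 - - \frac{4}{9} = -9 + \frac{4}{9} = - \frac{77}{9} \approx -8.5556$)
$o = - \frac{509}{9}$ ($o = 7 - \frac{572}{9} = - \frac{509}{9} \approx -56.556$)
$-114 + o 7 = -114 - \frac{3563}{9} = - \frac{4589}{9}$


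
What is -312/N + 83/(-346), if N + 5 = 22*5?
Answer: -38889/12110 ≈ -3.2113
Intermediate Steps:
N = 105 (N = -5 + 22*5 = -5 + 110 = 105)
-312/N + 83/(-346) = -312/105 + 83/(-346) = -312*1/105 + 83*(-1/346) = -104/35 - 83/346 = -38889/12110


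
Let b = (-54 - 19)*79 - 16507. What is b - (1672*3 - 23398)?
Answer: -3892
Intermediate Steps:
b = -22274 (b = -73*79 - 16507 = -5767 - 16507 = -22274)
b - (1672*3 - 23398) = -22274 - (1672*3 - 23398) = -22274 - (5016 - 23398) = -22274 - 1*(-18382) = -22274 + 18382 = -3892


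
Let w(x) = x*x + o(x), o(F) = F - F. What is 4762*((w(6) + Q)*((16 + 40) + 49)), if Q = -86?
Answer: -25000500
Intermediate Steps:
o(F) = 0
w(x) = x² (w(x) = x*x + 0 = x² + 0 = x²)
4762*((w(6) + Q)*((16 + 40) + 49)) = 4762*((6² - 86)*((16 + 40) + 49)) = 4762*((36 - 86)*(56 + 49)) = 4762*(-50*105) = 4762*(-5250) = -25000500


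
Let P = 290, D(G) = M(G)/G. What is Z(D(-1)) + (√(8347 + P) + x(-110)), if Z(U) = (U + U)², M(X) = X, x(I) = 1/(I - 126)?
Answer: 943/236 + √8637 ≈ 96.931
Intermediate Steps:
x(I) = 1/(-126 + I)
D(G) = 1 (D(G) = G/G = 1)
Z(U) = 4*U² (Z(U) = (2*U)² = 4*U²)
Z(D(-1)) + (√(8347 + P) + x(-110)) = 4*1² + (√(8347 + 290) + 1/(-126 - 110)) = 4*1 + (√8637 + 1/(-236)) = 4 + (√8637 - 1/236) = 4 + (-1/236 + √8637) = 943/236 + √8637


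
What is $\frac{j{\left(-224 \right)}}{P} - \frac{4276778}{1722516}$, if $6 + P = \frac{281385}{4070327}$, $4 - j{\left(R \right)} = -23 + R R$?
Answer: $\frac{58583599092001027}{6930421688622} \approx 8453.1$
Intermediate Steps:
$j{\left(R \right)} = 27 - R^{2}$ ($j{\left(R \right)} = 4 - \left(-23 + R R\right) = 4 - \left(-23 + R^{2}\right) = 27 - R^{2}$)
$P = - \frac{24140577}{4070327}$ ($P = -6 + \frac{281385}{4070327} = - \frac{24140577}{4070327} \approx -5.9309$)
$\frac{j{\left(-224 \right)}}{P} - \frac{4276778}{1722516} = \frac{27 - \left(-224\right)^{2}}{- \frac{24140577}{4070327}} - \frac{4276778}{1722516} = \left(27 - 50176\right) \left(- \frac{4070327}{24140577}\right) - \frac{2138389}{861258} = \left(-50149\right) \left(- \frac{4070327}{24140577}\right) - \frac{2138389}{861258} = \frac{204122828723}{24140577} - \frac{2138389}{861258} = \frac{58583599092001027}{6930421688622}$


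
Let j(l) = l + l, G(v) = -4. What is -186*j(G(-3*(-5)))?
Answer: 1488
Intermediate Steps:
j(l) = 2*l
-186*j(G(-3*(-5))) = -372*(-4) = -186*(-8) = 1488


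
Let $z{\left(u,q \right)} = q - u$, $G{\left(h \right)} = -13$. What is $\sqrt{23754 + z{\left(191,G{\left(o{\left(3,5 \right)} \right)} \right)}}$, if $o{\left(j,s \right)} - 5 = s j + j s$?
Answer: $5 \sqrt{942} \approx 153.46$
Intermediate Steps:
$o{\left(j,s \right)} = 5 + 2 j s$ ($o{\left(j,s \right)} = 5 + \left(s j + j s\right) = 5 + \left(j s + j s\right) = 5 + 2 j s$)
$\sqrt{23754 + z{\left(191,G{\left(o{\left(3,5 \right)} \right)} \right)}} = \sqrt{23754 - 204} = \sqrt{23550} = 5 \sqrt{942}$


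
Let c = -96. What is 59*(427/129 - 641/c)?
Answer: 2432393/4128 ≈ 589.24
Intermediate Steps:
59*(427/129 - 641/c) = 59*(427/129 - 641/(-96)) = 59*(427*(1/129) - 641*(-1/96)) = 59*(427/129 + 641/96) = 59*(41227/4128) = 2432393/4128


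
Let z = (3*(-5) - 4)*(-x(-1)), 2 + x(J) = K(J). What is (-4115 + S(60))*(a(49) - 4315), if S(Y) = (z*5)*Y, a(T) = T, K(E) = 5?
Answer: -55394010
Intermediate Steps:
x(J) = 3 (x(J) = -2 + 5 = 3)
z = 57 (z = (3*(-5) - 4)*(-1*3) = (-15 - 4)*(-3) = -19*(-3) = 57)
S(Y) = 285*Y (S(Y) = (57*5)*Y = 285*Y)
(-4115 + S(60))*(a(49) - 4315) = (-4115 + 285*60)*(49 - 4315) = (-4115 + 17100)*(-4266) = 12985*(-4266) = -55394010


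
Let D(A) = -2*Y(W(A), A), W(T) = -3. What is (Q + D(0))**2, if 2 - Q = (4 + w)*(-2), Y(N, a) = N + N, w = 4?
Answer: 900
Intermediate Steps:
Y(N, a) = 2*N
Q = 18 (Q = 2 - (4 + 4)*(-2) = 2 - 8*(-2) = 2 - 1*(-16) = 2 + 16 = 18)
D(A) = 12 (D(A) = -4*(-3) = -2*(-6) = 12)
(Q + D(0))**2 = (18 + 12)**2 = 30**2 = 900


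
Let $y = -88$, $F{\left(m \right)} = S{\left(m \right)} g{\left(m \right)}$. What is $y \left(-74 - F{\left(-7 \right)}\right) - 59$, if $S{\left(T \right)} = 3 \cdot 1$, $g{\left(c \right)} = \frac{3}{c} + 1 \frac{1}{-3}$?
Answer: $\frac{43763}{7} \approx 6251.9$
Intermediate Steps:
$g{\left(c \right)} = - \frac{1}{3} + \frac{3}{c}$ ($g{\left(c \right)} = \frac{3}{c} + 1 \left(- \frac{1}{3}\right) = \frac{3}{c} - \frac{1}{3} = - \frac{1}{3} + \frac{3}{c}$)
$S{\left(T \right)} = 3$
$F{\left(m \right)} = \frac{9 - m}{m}$ ($F{\left(m \right)} = 3 \frac{9 - m}{3 m} = \frac{9 - m}{m}$)
$y \left(-74 - F{\left(-7 \right)}\right) - 59 = - 88 \left(-74 - \frac{9 - -7}{-7}\right) - 59 = - 88 \left(-74 - - \frac{9 + 7}{7}\right) - 59 = - 88 \left(-74 - \left(- \frac{1}{7}\right) 16\right) - 59 = - 88 \left(-74 - - \frac{16}{7}\right) - 59 = - 88 \left(-74 + \frac{16}{7}\right) - 59 = \left(-88\right) \left(- \frac{502}{7}\right) - 59 = \frac{44176}{7} - 59 = \frac{43763}{7}$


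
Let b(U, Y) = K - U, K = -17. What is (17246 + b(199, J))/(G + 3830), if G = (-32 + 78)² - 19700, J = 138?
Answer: -655/529 ≈ -1.2382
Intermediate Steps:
b(U, Y) = -17 - U
G = -17584 (G = 46² - 19700 = 2116 - 19700 = -17584)
(17246 + b(199, J))/(G + 3830) = (17246 + (-17 - 1*199))/(-17584 + 3830) = (17246 + (-17 - 199))/(-13754) = (17246 - 216)*(-1/13754) = 17030*(-1/13754) = -655/529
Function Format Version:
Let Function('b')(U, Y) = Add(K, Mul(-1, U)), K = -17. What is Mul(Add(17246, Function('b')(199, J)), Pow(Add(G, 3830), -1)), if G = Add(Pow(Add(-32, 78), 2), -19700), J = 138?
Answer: Rational(-655, 529) ≈ -1.2382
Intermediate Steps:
Function('b')(U, Y) = Add(-17, Mul(-1, U))
G = -17584 (G = Add(Pow(46, 2), -19700) = Add(2116, -19700) = -17584)
Mul(Add(17246, Function('b')(199, J)), Pow(Add(G, 3830), -1)) = Mul(Add(17246, Add(-17, Mul(-1, 199))), Pow(Add(-17584, 3830), -1)) = Mul(Add(17246, Add(-17, -199)), Pow(-13754, -1)) = Mul(Add(17246, -216), Rational(-1, 13754)) = Mul(17030, Rational(-1, 13754)) = Rational(-655, 529)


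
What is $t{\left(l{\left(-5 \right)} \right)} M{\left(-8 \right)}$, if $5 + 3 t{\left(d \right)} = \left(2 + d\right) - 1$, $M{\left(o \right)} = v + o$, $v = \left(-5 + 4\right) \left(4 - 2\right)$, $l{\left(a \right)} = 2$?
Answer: $\frac{20}{3} \approx 6.6667$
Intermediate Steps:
$v = -2$ ($v = \left(-1\right) 2 = -2$)
$M{\left(o \right)} = -2 + o$
$t{\left(d \right)} = - \frac{4}{3} + \frac{d}{3}$ ($t{\left(d \right)} = - \frac{5}{3} + \frac{\left(2 + d\right) - 1}{3} = - \frac{5}{3} + \frac{1 + d}{3} = - \frac{5}{3} + \left(\frac{1}{3} + \frac{d}{3}\right) = - \frac{4}{3} + \frac{d}{3}$)
$t{\left(l{\left(-5 \right)} \right)} M{\left(-8 \right)} = \left(- \frac{4}{3} + \frac{1}{3} \cdot 2\right) \left(-2 - 8\right) = \left(- \frac{4}{3} + \frac{2}{3}\right) \left(-10\right) = \left(- \frac{2}{3}\right) \left(-10\right) = \frac{20}{3}$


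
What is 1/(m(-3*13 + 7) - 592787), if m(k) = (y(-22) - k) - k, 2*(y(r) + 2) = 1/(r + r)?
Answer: -88/52159801 ≈ -1.6871e-6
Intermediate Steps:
y(r) = -2 + 1/(4*r) (y(r) = -2 + 1/(2*(r + r)) = -2 + 1/(2*((2*r))) = -2 + (1/(2*r))/2 = -2 + 1/(4*r))
m(k) = -177/88 - 2*k (m(k) = ((-2 + (1/4)/(-22)) - k) - k = ((-2 + (1/4)*(-1/22)) - k) - k = ((-2 - 1/88) - k) - k = (-177/88 - k) - k = -177/88 - 2*k)
1/(m(-3*13 + 7) - 592787) = 1/((-177/88 - 2*(-3*13 + 7)) - 592787) = 1/((-177/88 - 2*(-39 + 7)) - 592787) = 1/((-177/88 - 2*(-32)) - 592787) = 1/((-177/88 + 64) - 592787) = 1/(5455/88 - 592787) = 1/(-52159801/88) = -88/52159801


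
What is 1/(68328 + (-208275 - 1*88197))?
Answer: -1/228144 ≈ -4.3832e-6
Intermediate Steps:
1/(68328 + (-208275 - 1*88197)) = 1/(68328 + (-208275 - 88197)) = 1/(68328 - 296472) = 1/(-228144) = -1/228144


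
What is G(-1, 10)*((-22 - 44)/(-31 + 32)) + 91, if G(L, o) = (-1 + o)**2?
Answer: -5255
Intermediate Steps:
G(-1, 10)*((-22 - 44)/(-31 + 32)) + 91 = (-1 + 10)**2*((-22 - 44)/(-31 + 32)) + 91 = 9**2*(-66/1) + 91 = 81*(-66*1) + 91 = 81*(-66) + 91 = -5346 + 91 = -5255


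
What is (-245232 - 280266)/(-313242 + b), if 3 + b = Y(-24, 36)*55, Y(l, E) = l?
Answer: 175166/104855 ≈ 1.6706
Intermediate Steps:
b = -1323 (b = -3 - 24*55 = -3 - 1320 = -1323)
(-245232 - 280266)/(-313242 + b) = (-245232 - 280266)/(-313242 - 1323) = -525498/(-314565) = -525498*(-1/314565) = 175166/104855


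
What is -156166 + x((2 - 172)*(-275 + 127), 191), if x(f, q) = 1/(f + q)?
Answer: -3958964265/25351 ≈ -1.5617e+5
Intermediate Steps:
-156166 + x((2 - 172)*(-275 + 127), 191) = -156166 + 1/((2 - 172)*(-275 + 127) + 191) = -156166 + 1/(-170*(-148) + 191) = -156166 + 1/(25160 + 191) = -156166 + 1/25351 = -3958964265/25351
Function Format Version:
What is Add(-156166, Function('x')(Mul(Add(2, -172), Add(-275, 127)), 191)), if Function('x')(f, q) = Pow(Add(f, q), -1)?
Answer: Rational(-3958964265, 25351) ≈ -1.5617e+5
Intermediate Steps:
Add(-156166, Function('x')(Mul(Add(2, -172), Add(-275, 127)), 191)) = Add(-156166, Pow(Add(Mul(Add(2, -172), Add(-275, 127)), 191), -1)) = Add(-156166, Pow(Add(Mul(-170, -148), 191), -1)) = Add(-156166, Pow(Add(25160, 191), -1)) = Add(-156166, Pow(25351, -1)) = Add(-156166, Rational(1, 25351)) = Rational(-3958964265, 25351)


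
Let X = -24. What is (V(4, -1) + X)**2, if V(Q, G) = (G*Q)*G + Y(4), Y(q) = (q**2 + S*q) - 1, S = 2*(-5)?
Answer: 2025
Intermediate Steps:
S = -10
Y(q) = -1 + q**2 - 10*q (Y(q) = (q**2 - 10*q) - 1 = -1 + q**2 - 10*q)
V(Q, G) = -25 + Q*G**2 (V(Q, G) = (G*Q)*G + (-1 + 4**2 - 10*4) = Q*G**2 + (-1 + 16 - 40) = Q*G**2 - 25 = -25 + Q*G**2)
(V(4, -1) + X)**2 = ((-25 + 4*(-1)**2) - 24)**2 = ((-25 + 4*1) - 24)**2 = ((-25 + 4) - 24)**2 = (-21 - 24)**2 = (-45)**2 = 2025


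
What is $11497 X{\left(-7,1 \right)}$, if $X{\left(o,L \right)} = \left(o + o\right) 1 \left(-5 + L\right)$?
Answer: $643832$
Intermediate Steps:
$X{\left(o,L \right)} = 2 o \left(-5 + L\right)$
$11497 X{\left(-7,1 \right)} = 11497 \cdot 2 \left(-7\right) \left(-5 + 1\right) = 11497 \cdot 2 \left(-7\right) \left(-4\right) = 11497 \cdot 56 = 643832$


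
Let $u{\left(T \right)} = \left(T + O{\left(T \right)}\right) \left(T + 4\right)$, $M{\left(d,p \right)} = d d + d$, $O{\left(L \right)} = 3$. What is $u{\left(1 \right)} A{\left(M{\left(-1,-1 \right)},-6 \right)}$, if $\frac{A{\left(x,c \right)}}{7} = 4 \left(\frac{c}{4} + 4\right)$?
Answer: $1400$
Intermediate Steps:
$M{\left(d,p \right)} = d + d^{2}$ ($M{\left(d,p \right)} = d^{2} + d = d + d^{2}$)
$u{\left(T \right)} = \left(3 + T\right) \left(4 + T\right)$ ($u{\left(T \right)} = \left(T + 3\right) \left(T + 4\right) = \left(3 + T\right) \left(4 + T\right)$)
$A{\left(x,c \right)} = 112 + 7 c$ ($A{\left(x,c \right)} = 7 \cdot 4 \left(\frac{c}{4} + 4\right) = 7 \cdot 4 \left(4 + \frac{c}{4}\right) = 7 \left(16 + c\right) = 112 + 7 c$)
$u{\left(1 \right)} A{\left(M{\left(-1,-1 \right)},-6 \right)} = \left(12 + 1^{2} + 7 \cdot 1\right) \left(112 + 7 \left(-6\right)\right) = \left(12 + 1 + 7\right) \left(112 - 42\right) = 20 \cdot 70 = 1400$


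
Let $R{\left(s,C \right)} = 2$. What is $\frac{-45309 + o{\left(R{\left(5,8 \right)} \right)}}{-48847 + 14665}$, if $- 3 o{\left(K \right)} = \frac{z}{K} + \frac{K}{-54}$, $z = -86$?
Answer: $\frac{3668867}{2768742} \approx 1.3251$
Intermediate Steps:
$o{\left(K \right)} = \frac{K}{162} + \frac{86}{3 K}$ ($o{\left(K \right)} = - \frac{- \frac{86}{K} + \frac{K}{-54}}{3} = - \frac{- \frac{86}{K} + K \left(- \frac{1}{54}\right)}{3} = - \frac{- \frac{86}{K} - \frac{K}{54}}{3} = \frac{K}{162} + \frac{86}{3 K}$)
$\frac{-45309 + o{\left(R{\left(5,8 \right)} \right)}}{-48847 + 14665} = \frac{-45309 + \frac{4644 + 2^{2}}{162 \cdot 2}}{-48847 + 14665} = \frac{-45309 + \frac{1}{162} \cdot \frac{1}{2} \left(4644 + 4\right)}{-34182} = \left(-45309 + \frac{1}{162} \cdot \frac{1}{2} \cdot 4648\right) \left(- \frac{1}{34182}\right) = \left(-45309 + \frac{1162}{81}\right) \left(- \frac{1}{34182}\right) = \left(- \frac{3668867}{81}\right) \left(- \frac{1}{34182}\right) = \frac{3668867}{2768742}$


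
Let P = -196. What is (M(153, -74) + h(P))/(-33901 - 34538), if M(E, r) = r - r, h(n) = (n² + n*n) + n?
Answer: -10948/9777 ≈ -1.1198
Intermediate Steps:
h(n) = n + 2*n² (h(n) = (n² + n²) + n = 2*n² + n = n + 2*n²)
M(E, r) = 0
(M(153, -74) + h(P))/(-33901 - 34538) = (0 - 196*(1 + 2*(-196)))/(-33901 - 34538) = (0 - 196*(1 - 392))/(-68439) = (0 - 196*(-391))*(-1/68439) = (0 + 76636)*(-1/68439) = 76636*(-1/68439) = -10948/9777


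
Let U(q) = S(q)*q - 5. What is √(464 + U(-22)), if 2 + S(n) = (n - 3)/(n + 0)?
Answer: √478 ≈ 21.863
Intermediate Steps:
S(n) = -2 + (-3 + n)/n (S(n) = -2 + (n - 3)/(n + 0) = -2 + (-3 + n)/n)
U(q) = -8 - q (U(q) = ((-3 - q)/q)*q - 5 = (-3 - q) - 5 = -8 - q)
√(464 + U(-22)) = √(464 + (-8 - 1*(-22))) = √(464 + (-8 + 22)) = √(464 + 14) = √478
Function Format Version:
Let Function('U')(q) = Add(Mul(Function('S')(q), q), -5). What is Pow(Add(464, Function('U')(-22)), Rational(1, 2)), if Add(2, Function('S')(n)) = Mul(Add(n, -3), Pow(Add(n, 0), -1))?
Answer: Pow(478, Rational(1, 2)) ≈ 21.863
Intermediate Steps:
Function('S')(n) = Add(-2, Mul(Pow(n, -1), Add(-3, n))) (Function('S')(n) = Add(-2, Mul(Add(n, -3), Pow(Add(n, 0), -1))) = Add(-2, Mul(Add(-3, n), Pow(n, -1))) = Add(-2, Mul(Pow(n, -1), Add(-3, n))))
Function('U')(q) = Add(-8, Mul(-1, q)) (Function('U')(q) = Add(Mul(Mul(Pow(q, -1), Add(-3, Mul(-1, q))), q), -5) = Add(Add(-3, Mul(-1, q)), -5) = Add(-8, Mul(-1, q)))
Pow(Add(464, Function('U')(-22)), Rational(1, 2)) = Pow(Add(464, Add(-8, Mul(-1, -22))), Rational(1, 2)) = Pow(Add(464, Add(-8, 22)), Rational(1, 2)) = Pow(Add(464, 14), Rational(1, 2)) = Pow(478, Rational(1, 2))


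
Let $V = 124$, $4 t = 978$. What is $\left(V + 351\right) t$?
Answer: $\frac{232275}{2} \approx 1.1614 \cdot 10^{5}$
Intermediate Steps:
$t = \frac{489}{2}$ ($t = \frac{1}{4} \cdot 978 = \frac{489}{2} \approx 244.5$)
$\left(V + 351\right) t = \left(124 + 351\right) \frac{489}{2} = 475 \cdot \frac{489}{2} = \frac{232275}{2}$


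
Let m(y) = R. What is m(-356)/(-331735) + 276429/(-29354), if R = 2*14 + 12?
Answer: -18340469695/1947549838 ≈ -9.4172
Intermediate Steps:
R = 40 (R = 28 + 12 = 40)
m(y) = 40
m(-356)/(-331735) + 276429/(-29354) = 40/(-331735) + 276429/(-29354) = 40*(-1/331735) + 276429*(-1/29354) = -8/66347 - 276429/29354 = -18340469695/1947549838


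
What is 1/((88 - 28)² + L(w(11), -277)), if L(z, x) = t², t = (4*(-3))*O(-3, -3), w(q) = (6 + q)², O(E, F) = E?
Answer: 1/4896 ≈ 0.00020425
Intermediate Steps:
t = 36 (t = (4*(-3))*(-3) = -12*(-3) = 36)
L(z, x) = 1296 (L(z, x) = 36² = 1296)
1/((88 - 28)² + L(w(11), -277)) = 1/((88 - 28)² + 1296) = 1/(60² + 1296) = 1/(3600 + 1296) = 1/4896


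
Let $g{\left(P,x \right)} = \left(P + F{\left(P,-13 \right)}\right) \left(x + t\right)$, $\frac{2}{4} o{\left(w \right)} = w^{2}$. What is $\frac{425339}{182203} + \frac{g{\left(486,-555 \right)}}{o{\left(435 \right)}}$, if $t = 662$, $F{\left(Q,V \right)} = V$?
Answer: $\frac{170191020583}{68954725350} \approx 2.4682$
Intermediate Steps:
$o{\left(w \right)} = 2 w^{2}$
$g{\left(P,x \right)} = \left(-13 + P\right) \left(662 + x\right)$ ($g{\left(P,x \right)} = \left(P - 13\right) \left(x + 662\right) = \left(-13 + P\right) \left(662 + x\right)$)
$\frac{425339}{182203} + \frac{g{\left(486,-555 \right)}}{o{\left(435 \right)}} = \frac{425339}{182203} + \frac{-8606 - -7215 + 662 \cdot 486 + 486 \left(-555\right)}{2 \cdot 435^{2}} = 425339 \cdot \frac{1}{182203} + \frac{-8606 + 7215 + 321732 - 269730}{2 \cdot 189225} = \frac{425339}{182203} + \frac{50611}{378450} = \frac{170191020583}{68954725350}$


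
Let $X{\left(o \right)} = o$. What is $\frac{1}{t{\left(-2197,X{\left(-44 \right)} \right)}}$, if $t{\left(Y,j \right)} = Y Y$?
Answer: $\frac{1}{4826809} \approx 2.0718 \cdot 10^{-7}$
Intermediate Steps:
$t{\left(Y,j \right)} = Y^{2}$
$\frac{1}{t{\left(-2197,X{\left(-44 \right)} \right)}} = \frac{1}{\left(-2197\right)^{2}} = \frac{1}{4826809}$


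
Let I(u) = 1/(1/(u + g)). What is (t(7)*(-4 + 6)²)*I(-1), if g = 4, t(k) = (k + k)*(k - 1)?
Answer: 1008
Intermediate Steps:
t(k) = 2*k*(-1 + k) (t(k) = (2*k)*(-1 + k) = 2*k*(-1 + k))
I(u) = 4 + u (I(u) = 1/(1/(u + 4)) = 1/(1/(4 + u)) = 4 + u)
(t(7)*(-4 + 6)²)*I(-1) = ((2*7*(-1 + 7))*(-4 + 6)²)*(4 - 1) = ((2*7*6)*2²)*3 = (84*4)*3 = 336*3 = 1008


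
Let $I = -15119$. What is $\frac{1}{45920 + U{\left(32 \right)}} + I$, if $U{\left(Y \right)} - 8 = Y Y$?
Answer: $- \frac{709867287}{46952} \approx -15119.0$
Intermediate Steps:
$U{\left(Y \right)} = 8 + Y^{2}$ ($U{\left(Y \right)} = 8 + Y Y = 8 + Y^{2}$)
$\frac{1}{45920 + U{\left(32 \right)}} + I = \frac{1}{45920 + \left(8 + 32^{2}\right)} - 15119 = \frac{1}{45920 + \left(8 + 1024\right)} - 15119 = \frac{1}{45920 + 1032} - 15119 = \frac{1}{46952} - 15119 = - \frac{709867287}{46952}$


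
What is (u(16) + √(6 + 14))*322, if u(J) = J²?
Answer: 82432 + 644*√5 ≈ 83872.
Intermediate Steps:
(u(16) + √(6 + 14))*322 = (16² + √(6 + 14))*322 = (256 + √20)*322 = (256 + 2*√5)*322 = 82432 + 644*√5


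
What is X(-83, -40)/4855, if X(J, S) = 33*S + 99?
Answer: -1221/4855 ≈ -0.25149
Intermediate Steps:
X(J, S) = 99 + 33*S
X(-83, -40)/4855 = (99 + 33*(-40))/4855 = (99 - 1320)*(1/4855) = -1221*1/4855 = -1221/4855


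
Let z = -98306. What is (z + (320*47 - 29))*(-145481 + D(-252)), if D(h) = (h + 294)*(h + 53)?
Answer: 12814019505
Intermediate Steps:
D(h) = (53 + h)*(294 + h) (D(h) = (294 + h)*(53 + h) = (53 + h)*(294 + h))
(z + (320*47 - 29))*(-145481 + D(-252)) = (-98306 + (320*47 - 29))*(-145481 + (15582 + (-252)² + 347*(-252))) = (-98306 + (15040 - 29))*(-145481 + (15582 + 63504 - 87444)) = (-98306 + 15011)*(-145481 - 8358) = -83295*(-153839) = 12814019505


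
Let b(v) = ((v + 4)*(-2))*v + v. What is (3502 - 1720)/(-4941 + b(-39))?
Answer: -297/1285 ≈ -0.23113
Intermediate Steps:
b(v) = v + v*(-8 - 2*v) (b(v) = ((4 + v)*(-2))*v + v = (-8 - 2*v)*v + v = v*(-8 - 2*v) + v = v + v*(-8 - 2*v))
(3502 - 1720)/(-4941 + b(-39)) = (3502 - 1720)/(-4941 - 1*(-39)*(7 + 2*(-39))) = 1782/(-4941 - 1*(-39)*(7 - 78)) = 1782/(-4941 - 1*(-39)*(-71)) = 1782/(-4941 - 2769) = 1782/(-7710) = 1782*(-1/7710) = -297/1285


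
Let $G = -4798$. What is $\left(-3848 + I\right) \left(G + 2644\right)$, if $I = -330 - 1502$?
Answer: $12234720$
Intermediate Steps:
$I = -1832$
$\left(-3848 + I\right) \left(G + 2644\right) = \left(-3848 - 1832\right) \left(-4798 + 2644\right) = \left(-5680\right) \left(-2154\right) = 12234720$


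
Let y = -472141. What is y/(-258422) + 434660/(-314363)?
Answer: 36097954663/81238315186 ≈ 0.44435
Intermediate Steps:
y/(-258422) + 434660/(-314363) = -472141/(-258422) + 434660/(-314363) = -472141*(-1/258422) + 434660*(-1/314363) = 472141/258422 - 434660/314363 = 36097954663/81238315186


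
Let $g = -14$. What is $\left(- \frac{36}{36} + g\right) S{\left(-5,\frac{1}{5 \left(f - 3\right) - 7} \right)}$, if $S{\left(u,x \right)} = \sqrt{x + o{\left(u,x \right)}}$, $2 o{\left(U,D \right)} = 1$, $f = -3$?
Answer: $- \frac{15 \sqrt{2590}}{74} \approx -10.316$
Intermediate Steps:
$o{\left(U,D \right)} = \frac{1}{2}$ ($o{\left(U,D \right)} = \frac{1}{2} \cdot 1 = \frac{1}{2}$)
$S{\left(u,x \right)} = \sqrt{\frac{1}{2} + x}$ ($S{\left(u,x \right)} = \sqrt{x + \frac{1}{2}} = \sqrt{\frac{1}{2} + x}$)
$\left(- \frac{36}{36} + g\right) S{\left(-5,\frac{1}{5 \left(f - 3\right) - 7} \right)} = \left(- \frac{36}{36} - 14\right) \frac{\sqrt{2 + \frac{4}{5 \left(-3 - 3\right) - 7}}}{2} = \left(\left(-36\right) \frac{1}{36} - 14\right) \frac{\sqrt{2 + \frac{4}{5 \left(-6\right) - 7}}}{2} = \left(-1 - 14\right) \frac{\sqrt{2 + \frac{4}{-30 - 7}}}{2} = - 15 \frac{\sqrt{2 + \frac{4}{-37}}}{2} = - 15 \frac{\sqrt{2 + 4 \left(- \frac{1}{37}\right)}}{2} = - 15 \frac{\sqrt{2 - \frac{4}{37}}}{2} = - 15 \frac{\sqrt{\frac{70}{37}}}{2} = - 15 \frac{\frac{1}{37} \sqrt{2590}}{2} = - 15 \frac{\sqrt{2590}}{74} = - \frac{15 \sqrt{2590}}{74}$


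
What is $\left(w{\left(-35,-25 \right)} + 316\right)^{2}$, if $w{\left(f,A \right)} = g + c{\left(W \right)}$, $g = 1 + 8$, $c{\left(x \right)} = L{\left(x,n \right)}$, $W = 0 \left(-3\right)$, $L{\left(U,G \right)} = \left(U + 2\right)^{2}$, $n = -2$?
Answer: $108241$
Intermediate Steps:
$L{\left(U,G \right)} = \left(2 + U\right)^{2}$
$W = 0$
$c{\left(x \right)} = \left(2 + x\right)^{2}$
$g = 9$
$w{\left(f,A \right)} = 13$ ($w{\left(f,A \right)} = 9 + \left(2 + 0\right)^{2} = 9 + 2^{2} = 9 + 4 = 13$)
$\left(w{\left(-35,-25 \right)} + 316\right)^{2} = \left(13 + 316\right)^{2} = 329^{2} = 108241$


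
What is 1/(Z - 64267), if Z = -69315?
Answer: -1/133582 ≈ -7.4860e-6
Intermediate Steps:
1/(Z - 64267) = 1/(-69315 - 64267) = 1/(-133582) = -1/133582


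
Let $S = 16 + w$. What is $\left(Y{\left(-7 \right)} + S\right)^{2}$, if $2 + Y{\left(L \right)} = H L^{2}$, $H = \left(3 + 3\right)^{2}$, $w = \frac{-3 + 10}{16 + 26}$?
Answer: $\frac{113827561}{36} \approx 3.1619 \cdot 10^{6}$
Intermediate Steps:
$w = \frac{1}{6}$ ($w = \frac{7}{42} = 7 \cdot \frac{1}{42} = \frac{1}{6} \approx 0.16667$)
$H = 36$ ($H = 6^{2} = 36$)
$Y{\left(L \right)} = -2 + 36 L^{2}$
$S = \frac{97}{6}$ ($S = 16 + \frac{1}{6} = \frac{97}{6} \approx 16.167$)
$\left(Y{\left(-7 \right)} + S\right)^{2} = \left(\left(-2 + 36 \left(-7\right)^{2}\right) + \frac{97}{6}\right)^{2} = \left(\left(-2 + 36 \cdot 49\right) + \frac{97}{6}\right)^{2} = \left(\left(-2 + 1764\right) + \frac{97}{6}\right)^{2} = \left(1762 + \frac{97}{6}\right)^{2} = \left(\frac{10669}{6}\right)^{2} = \frac{113827561}{36}$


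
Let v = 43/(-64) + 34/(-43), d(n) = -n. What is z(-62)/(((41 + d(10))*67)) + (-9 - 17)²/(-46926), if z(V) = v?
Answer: -2026414127/134112255552 ≈ -0.015110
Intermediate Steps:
v = -4025/2752 (v = 43*(-1/64) + 34*(-1/43) = -43/64 - 34/43 = -4025/2752 ≈ -1.4626)
z(V) = -4025/2752
z(-62)/(((41 + d(10))*67)) + (-9 - 17)²/(-46926) = -4025*1/(67*(41 - 1*10))/2752 + (-9 - 17)²/(-46926) = -4025*1/(67*(41 - 10))/2752 + (-26)²*(-1/46926) = -4025/(2752*(31*67)) + 676*(-1/46926) = -4025/2752/2077 - 338/23463 = -4025/2752*1/2077 - 338/23463 = -4025/5715904 - 338/23463 = -2026414127/134112255552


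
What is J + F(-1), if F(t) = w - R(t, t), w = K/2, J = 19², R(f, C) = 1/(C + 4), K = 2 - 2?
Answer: 1082/3 ≈ 360.67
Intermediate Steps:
K = 0
R(f, C) = 1/(4 + C)
J = 361
w = 0 (w = 0/2 = 0*(½) = 0)
F(t) = -1/(4 + t) (F(t) = 0 - 1/(4 + t) = -1/(4 + t))
J + F(-1) = 361 - 1/(4 - 1) = 361 - 1/3 = 361 - 1*⅓ = 361 - ⅓ = 1082/3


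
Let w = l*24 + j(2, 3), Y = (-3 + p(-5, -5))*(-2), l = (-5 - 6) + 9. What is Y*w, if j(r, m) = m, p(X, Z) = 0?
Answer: -270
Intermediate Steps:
l = -2 (l = -11 + 9 = -2)
Y = 6 (Y = (-3 + 0)*(-2) = -3*(-2) = 6)
w = -45 (w = -2*24 + 3 = -48 + 3 = -45)
Y*w = 6*(-45) = -270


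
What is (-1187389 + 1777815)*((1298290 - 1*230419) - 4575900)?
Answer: -2071231530354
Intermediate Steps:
(-1187389 + 1777815)*((1298290 - 1*230419) - 4575900) = 590426*((1298290 - 230419) - 4575900) = 590426*(1067871 - 4575900) = 590426*(-3508029) = -2071231530354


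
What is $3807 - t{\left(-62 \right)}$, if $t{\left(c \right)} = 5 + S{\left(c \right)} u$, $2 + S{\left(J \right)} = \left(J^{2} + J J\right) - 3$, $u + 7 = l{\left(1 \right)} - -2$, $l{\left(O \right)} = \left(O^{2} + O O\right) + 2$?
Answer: $11485$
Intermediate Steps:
$l{\left(O \right)} = 2 + 2 O^{2}$ ($l{\left(O \right)} = \left(O^{2} + O^{2}\right) + 2 = 2 O^{2} + 2 = 2 + 2 O^{2}$)
$u = -1$ ($u = -7 + \left(\left(2 + 2 \cdot 1^{2}\right) - -2\right) = -7 + \left(\left(2 + 2 \cdot 1\right) + 2\right) = -7 + \left(\left(2 + 2\right) + 2\right) = -7 + \left(4 + 2\right) = -7 + 6 = -1$)
$S{\left(J \right)} = -5 + 2 J^{2}$ ($S{\left(J \right)} = -2 - \left(3 - J^{2} - J J\right) = -2 + \left(\left(J^{2} + J^{2}\right) - 3\right) = -2 + \left(2 J^{2} - 3\right) = -2 + \left(-3 + 2 J^{2}\right) = -5 + 2 J^{2}$)
$t{\left(c \right)} = 10 - 2 c^{2}$ ($t{\left(c \right)} = 5 + \left(-5 + 2 c^{2}\right) \left(-1\right) = 5 - \left(-5 + 2 c^{2}\right) = 10 - 2 c^{2}$)
$3807 - t{\left(-62 \right)} = 3807 - \left(10 - 2 \left(-62\right)^{2}\right) = 3807 - \left(10 - 7688\right) = 3807 - -7678 = 3807 + 7678 = 11485$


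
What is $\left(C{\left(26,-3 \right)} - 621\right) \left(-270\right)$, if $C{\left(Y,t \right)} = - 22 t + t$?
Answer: $150660$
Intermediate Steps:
$C{\left(Y,t \right)} = - 21 t$
$\left(C{\left(26,-3 \right)} - 621\right) \left(-270\right) = \left(\left(-21\right) \left(-3\right) - 621\right) \left(-270\right) = \left(63 - 621\right) \left(-270\right) = \left(-558\right) \left(-270\right) = 150660$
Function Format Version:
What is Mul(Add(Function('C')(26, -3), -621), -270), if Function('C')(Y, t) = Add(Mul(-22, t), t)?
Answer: 150660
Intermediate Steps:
Function('C')(Y, t) = Mul(-21, t)
Mul(Add(Function('C')(26, -3), -621), -270) = Mul(Add(Mul(-21, -3), -621), -270) = Mul(Add(63, -621), -270) = Mul(-558, -270) = 150660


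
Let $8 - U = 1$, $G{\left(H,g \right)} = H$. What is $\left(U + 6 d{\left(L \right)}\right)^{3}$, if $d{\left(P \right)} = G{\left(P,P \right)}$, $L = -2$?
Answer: $-125$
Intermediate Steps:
$d{\left(P \right)} = P$
$U = 7$ ($U = 8 - 1 = 7$)
$\left(U + 6 d{\left(L \right)}\right)^{3} = \left(7 + 6 \left(-2\right)\right)^{3} = \left(7 - 12\right)^{3} = \left(-5\right)^{3} = -125$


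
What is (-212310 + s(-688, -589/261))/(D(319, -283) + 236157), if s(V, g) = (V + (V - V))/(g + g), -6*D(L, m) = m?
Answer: -749764836/834745525 ≈ -0.89820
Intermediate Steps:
D(L, m) = -m/6
s(V, g) = V/(2*g) (s(V, g) = (V + 0)/((2*g)) = V*(1/(2*g)) = V/(2*g))
(-212310 + s(-688, -589/261))/(D(319, -283) + 236157) = (-212310 + (½)*(-688)/(-589/261))/(-⅙*(-283) + 236157) = (-212310 + (½)*(-688)/(-589*1/261))/(283/6 + 236157) = (-212310 + (½)*(-688)/(-589/261))/(1417225/6) = (-212310 + (½)*(-688)*(-261/589))*(6/1417225) = (-212310 + 89784/589)*(6/1417225) = -124960806/589*6/1417225 = -749764836/834745525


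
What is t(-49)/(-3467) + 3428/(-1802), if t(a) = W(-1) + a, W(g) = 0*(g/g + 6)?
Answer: -5898289/3123767 ≈ -1.8882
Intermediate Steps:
W(g) = 0 (W(g) = 0*(1 + 6) = 0*7 = 0)
t(a) = a (t(a) = 0 + a = a)
t(-49)/(-3467) + 3428/(-1802) = -49/(-3467) + 3428/(-1802) = -49*(-1/3467) + 3428*(-1/1802) = 49/3467 - 1714/901 = -5898289/3123767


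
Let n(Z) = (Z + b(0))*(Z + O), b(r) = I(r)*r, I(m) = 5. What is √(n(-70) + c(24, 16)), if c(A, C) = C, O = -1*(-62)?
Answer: 24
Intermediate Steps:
O = 62
b(r) = 5*r
n(Z) = Z*(62 + Z) (n(Z) = (Z + 5*0)*(Z + 62) = (Z + 0)*(62 + Z) = Z*(62 + Z))
√(n(-70) + c(24, 16)) = √(-70*(62 - 70) + 16) = √(-70*(-8) + 16) = √(560 + 16) = √576 = 24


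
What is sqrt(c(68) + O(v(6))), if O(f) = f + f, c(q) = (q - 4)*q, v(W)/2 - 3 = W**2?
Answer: 14*sqrt(23) ≈ 67.142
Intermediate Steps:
v(W) = 6 + 2*W**2
c(q) = q*(-4 + q) (c(q) = (-4 + q)*q = q*(-4 + q))
O(f) = 2*f
sqrt(c(68) + O(v(6))) = sqrt(68*(-4 + 68) + 2*(6 + 2*6**2)) = sqrt(68*64 + 2*(6 + 2*36)) = sqrt(4352 + 2*(6 + 72)) = sqrt(4352 + 2*78) = sqrt(4352 + 156) = sqrt(4508) = 14*sqrt(23)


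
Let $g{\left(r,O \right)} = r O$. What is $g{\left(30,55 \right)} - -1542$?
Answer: $3192$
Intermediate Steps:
$g{\left(r,O \right)} = O r$
$g{\left(30,55 \right)} - -1542 = 55 \cdot 30 - -1542 = 1650 + 1542 = 3192$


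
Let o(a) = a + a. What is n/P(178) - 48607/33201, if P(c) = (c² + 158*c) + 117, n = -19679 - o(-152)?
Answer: -164062/91791 ≈ -1.7873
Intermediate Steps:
o(a) = 2*a
n = -19375 (n = -19679 - 2*(-152) = -19679 - 1*(-304) = -19679 + 304 = -19375)
P(c) = 117 + c² + 158*c
n/P(178) - 48607/33201 = -19375/(117 + 178² + 158*178) - 48607/33201 = -19375/(117 + 31684 + 28124) - 48607*1/33201 = -19375/59925 - 48607/33201 = -19375*1/59925 - 48607/33201 = -775/2397 - 48607/33201 = -164062/91791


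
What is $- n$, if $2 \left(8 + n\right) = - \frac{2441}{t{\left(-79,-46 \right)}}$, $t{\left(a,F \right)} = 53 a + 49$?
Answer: $\frac{63767}{8276} \approx 7.705$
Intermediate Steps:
$t{\left(a,F \right)} = 49 + 53 a$
$n = - \frac{63767}{8276}$ ($n = -8 + \frac{\left(-2441\right) \frac{1}{49 + 53 \left(-79\right)}}{2} = -8 + \frac{\left(-2441\right) \frac{1}{49 - 4187}}{2} = -8 + \frac{\left(-2441\right) \frac{1}{-4138}}{2} = -8 + \frac{\left(-2441\right) \left(- \frac{1}{4138}\right)}{2} = -8 + \frac{1}{2} \cdot \frac{2441}{4138} = -8 + \frac{2441}{8276} = - \frac{63767}{8276} \approx -7.705$)
$- n = \left(-1\right) \left(- \frac{63767}{8276}\right) = \frac{63767}{8276}$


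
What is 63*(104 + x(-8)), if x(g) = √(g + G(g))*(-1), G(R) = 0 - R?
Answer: 6552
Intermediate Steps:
G(R) = -R
x(g) = 0 (x(g) = √(g - g)*(-1) = √0*(-1) = 0*(-1) = 0)
63*(104 + x(-8)) = 63*(104 + 0) = 63*104 = 6552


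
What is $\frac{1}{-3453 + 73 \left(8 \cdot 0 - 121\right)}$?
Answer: $- \frac{1}{12286} \approx -8.1393 \cdot 10^{-5}$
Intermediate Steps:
$\frac{1}{-3453 + 73 \left(8 \cdot 0 - 121\right)} = \frac{1}{-3453 + 73 \left(0 - 121\right)} = \frac{1}{-3453 + 73 \left(-121\right)} = \frac{1}{-3453 - 8833} = \frac{1}{-12286} = - \frac{1}{12286}$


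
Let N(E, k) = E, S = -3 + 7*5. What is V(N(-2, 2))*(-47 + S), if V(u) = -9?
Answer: 135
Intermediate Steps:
S = 32 (S = -3 + 35 = 32)
V(N(-2, 2))*(-47 + S) = -9*(-47 + 32) = -9*(-15) = 135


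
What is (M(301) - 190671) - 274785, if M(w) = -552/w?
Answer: -140102808/301 ≈ -4.6546e+5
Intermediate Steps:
(M(301) - 190671) - 274785 = (-552/301 - 190671) - 274785 = -57392523/301 - 274785 = -140102808/301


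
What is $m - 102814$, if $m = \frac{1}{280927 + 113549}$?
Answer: $- \frac{40557655463}{394476} \approx -1.0281 \cdot 10^{5}$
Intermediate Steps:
$m = \frac{1}{394476} \approx 2.535 \cdot 10^{-6}$
$m - 102814 = \frac{1}{394476} - 102814 = - \frac{40557655463}{394476}$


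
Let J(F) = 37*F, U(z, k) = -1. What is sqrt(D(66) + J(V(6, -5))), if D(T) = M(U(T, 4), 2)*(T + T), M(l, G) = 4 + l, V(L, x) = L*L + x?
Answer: sqrt(1543) ≈ 39.281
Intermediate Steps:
V(L, x) = x + L**2 (V(L, x) = L**2 + x = x + L**2)
D(T) = 6*T (D(T) = (4 - 1)*(T + T) = 3*(2*T) = 6*T)
sqrt(D(66) + J(V(6, -5))) = sqrt(6*66 + 37*(-5 + 6**2)) = sqrt(396 + 37*(-5 + 36)) = sqrt(396 + 37*31) = sqrt(396 + 1147) = sqrt(1543)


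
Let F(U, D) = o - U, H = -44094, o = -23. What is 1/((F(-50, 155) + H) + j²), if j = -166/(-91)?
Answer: -8281/364891271 ≈ -2.2694e-5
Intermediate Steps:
F(U, D) = -23 - U
j = 166/91 (j = -166*(-1/91) = 166/91 ≈ 1.8242)
1/((F(-50, 155) + H) + j²) = 1/(((-23 - 1*(-50)) - 44094) + (166/91)²) = 1/(((-23 + 50) - 44094) + 27556/8281) = 1/((27 - 44094) + 27556/8281) = 1/(-44067 + 27556/8281) = 1/(-364891271/8281) = -8281/364891271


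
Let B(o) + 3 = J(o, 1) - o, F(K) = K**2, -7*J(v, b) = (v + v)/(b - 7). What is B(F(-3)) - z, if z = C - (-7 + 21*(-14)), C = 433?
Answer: -5219/7 ≈ -745.57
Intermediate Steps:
J(v, b) = -2*v/(7*(-7 + b)) (J(v, b) = -(v + v)/(7*(b - 7)) = -2*v/(7*(-7 + b)))
z = 734 (z = 433 - (-7 + 21*(-14)) = 433 - (-7 - 294) = 433 - 1*(-301) = 433 + 301 = 734)
B(o) = -3 - 20*o/21 (B(o) = -3 + (-2*o/(-49 + 7*1) - o) = -3 + (-2*o/(-49 + 7) - o) = -3 + (-2*o/(-42) - o) = -3 + (-2*o*(-1/42) - o) = -3 + (o/21 - o) = -3 - 20*o/21)
B(F(-3)) - z = (-3 - 20/21*(-3)**2) - 1*734 = (-3 - 20/21*9) - 734 = (-3 - 60/7) - 734 = -81/7 - 734 = -5219/7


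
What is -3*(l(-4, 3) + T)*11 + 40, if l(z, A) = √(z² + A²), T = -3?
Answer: -26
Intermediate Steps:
l(z, A) = √(A² + z²)
-3*(l(-4, 3) + T)*11 + 40 = -3*(√(3² + (-4)²) - 3)*11 + 40 = -3*(√(9 + 16) - 3)*11 + 40 = -3*(√25 - 3)*11 + 40 = -3*(5 - 3)*11 + 40 = -3*2*11 + 40 = -6*11 + 40 = -66 + 40 = -26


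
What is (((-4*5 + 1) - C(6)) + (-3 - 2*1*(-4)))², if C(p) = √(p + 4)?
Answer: (14 + √10)² ≈ 294.54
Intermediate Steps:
C(p) = √(4 + p)
(((-4*5 + 1) - C(6)) + (-3 - 2*1*(-4)))² = (((-4*5 + 1) - √(4 + 6)) + (-3 - 2*1*(-4)))² = (((-20 + 1) - √10) + (-3 - 2*(-4)))² = ((-19 - √10) + (-3 + 8))² = ((-19 - √10) + 5)² = (-14 - √10)²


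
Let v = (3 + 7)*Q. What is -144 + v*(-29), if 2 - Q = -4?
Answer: -1884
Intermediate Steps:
Q = 6 (Q = 2 - 1*(-4) = 2 + 4 = 6)
v = 60 (v = (3 + 7)*6 = 10*6 = 60)
-144 + v*(-29) = -144 + 60*(-29) = -144 - 1740 = -1884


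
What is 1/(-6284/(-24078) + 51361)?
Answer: 12039/618338221 ≈ 1.9470e-5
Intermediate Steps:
1/(-6284/(-24078) + 51361) = 1/(-6284*(-1/24078) + 51361) = 1/(3142/12039 + 51361) = 1/(618338221/12039) = 12039/618338221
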